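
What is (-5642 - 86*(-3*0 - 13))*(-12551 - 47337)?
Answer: 270933312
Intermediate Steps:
(-5642 - 86*(-3*0 - 13))*(-12551 - 47337) = (-5642 - 86*(0 - 13))*(-59888) = (-5642 - 86*(-13))*(-59888) = (-5642 + 1118)*(-59888) = -4524*(-59888) = 270933312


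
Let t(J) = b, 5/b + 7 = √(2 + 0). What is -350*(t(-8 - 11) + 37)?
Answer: -596400/47 + 1750*√2/47 ≈ -12637.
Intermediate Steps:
b = 5/(-7 + √2) (b = 5/(-7 + √(2 + 0)) = 5/(-7 + √2) ≈ -0.89513)
t(J) = -35/47 - 5*√2/47
-350*(t(-8 - 11) + 37) = -350*((-35/47 - 5*√2/47) + 37) = -350*(1704/47 - 5*√2/47) = -596400/47 + 1750*√2/47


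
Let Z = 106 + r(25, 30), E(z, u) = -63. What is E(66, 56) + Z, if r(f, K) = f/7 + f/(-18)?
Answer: 5693/126 ≈ 45.183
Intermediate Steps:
r(f, K) = 11*f/126 (r(f, K) = f*(⅐) + f*(-1/18) = f/7 - f/18 = 11*f/126)
Z = 13631/126 (Z = 106 + (11/126)*25 = 106 + 275/126 = 13631/126 ≈ 108.18)
E(66, 56) + Z = -63 + 13631/126 = 5693/126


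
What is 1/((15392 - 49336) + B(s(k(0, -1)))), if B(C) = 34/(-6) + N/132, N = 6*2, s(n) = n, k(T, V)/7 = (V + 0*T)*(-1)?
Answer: -33/1120336 ≈ -2.9455e-5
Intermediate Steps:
k(T, V) = -7*V (k(T, V) = 7*((V + 0*T)*(-1)) = 7*((V + 0)*(-1)) = 7*(V*(-1)) = 7*(-V) = -7*V)
N = 12
B(C) = -184/33 (B(C) = 34/(-6) + 12/132 = 34*(-⅙) + 12*(1/132) = -17/3 + 1/11 = -184/33)
1/((15392 - 49336) + B(s(k(0, -1)))) = 1/((15392 - 49336) - 184/33) = 1/(-33944 - 184/33) = 1/(-1120336/33) = -33/1120336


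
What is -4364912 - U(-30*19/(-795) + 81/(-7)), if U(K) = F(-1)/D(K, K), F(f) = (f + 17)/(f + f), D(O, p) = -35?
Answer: -152771928/35 ≈ -4.3649e+6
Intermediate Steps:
F(f) = (17 + f)/(2*f) (F(f) = (17 + f)/((2*f)) = (17 + f)*(1/(2*f)) = (17 + f)/(2*f))
U(K) = 8/35 (U(K) = ((½)*(17 - 1)/(-1))/(-35) = ((½)*(-1)*16)*(-1/35) = -8*(-1/35) = 8/35)
-4364912 - U(-30*19/(-795) + 81/(-7)) = -4364912 - 1*8/35 = -4364912 - 8/35 = -152771928/35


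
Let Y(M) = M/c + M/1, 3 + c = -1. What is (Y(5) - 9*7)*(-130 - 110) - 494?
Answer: 13726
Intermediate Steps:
c = -4 (c = -3 - 1 = -4)
Y(M) = 3*M/4 (Y(M) = M/(-4) + M/1 = M*(-¼) + M*1 = -M/4 + M = 3*M/4)
(Y(5) - 9*7)*(-130 - 110) - 494 = ((¾)*5 - 9*7)*(-130 - 110) - 494 = (15/4 - 63)*(-240) - 494 = -237/4*(-240) - 494 = 14220 - 494 = 13726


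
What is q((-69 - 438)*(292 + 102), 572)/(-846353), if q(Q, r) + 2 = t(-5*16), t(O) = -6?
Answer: 8/846353 ≈ 9.4523e-6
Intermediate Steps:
q(Q, r) = -8 (q(Q, r) = -2 - 6 = -8)
q((-69 - 438)*(292 + 102), 572)/(-846353) = -8/(-846353) = -8*(-1/846353) = 8/846353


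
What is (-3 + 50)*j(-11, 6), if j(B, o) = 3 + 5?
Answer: 376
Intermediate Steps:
j(B, o) = 8
(-3 + 50)*j(-11, 6) = (-3 + 50)*8 = 47*8 = 376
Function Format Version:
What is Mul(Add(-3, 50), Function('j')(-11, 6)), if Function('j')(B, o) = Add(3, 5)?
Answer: 376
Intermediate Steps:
Function('j')(B, o) = 8
Mul(Add(-3, 50), Function('j')(-11, 6)) = Mul(Add(-3, 50), 8) = Mul(47, 8) = 376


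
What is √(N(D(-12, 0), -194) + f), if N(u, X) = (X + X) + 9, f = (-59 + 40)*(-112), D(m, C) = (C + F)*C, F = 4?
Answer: √1749 ≈ 41.821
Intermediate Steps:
D(m, C) = C*(4 + C) (D(m, C) = (C + 4)*C = (4 + C)*C = C*(4 + C))
f = 2128 (f = -19*(-112) = 2128)
N(u, X) = 9 + 2*X (N(u, X) = 2*X + 9 = 9 + 2*X)
√(N(D(-12, 0), -194) + f) = √((9 + 2*(-194)) + 2128) = √((9 - 388) + 2128) = √(-379 + 2128) = √1749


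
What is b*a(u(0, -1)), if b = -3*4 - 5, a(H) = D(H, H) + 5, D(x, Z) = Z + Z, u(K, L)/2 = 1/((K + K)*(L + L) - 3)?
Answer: -187/3 ≈ -62.333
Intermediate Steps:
u(K, L) = 2/(-3 + 4*K*L) (u(K, L) = 2/((K + K)*(L + L) - 3) = 2/((2*K)*(2*L) - 3) = 2/(4*K*L - 3) = 2/(-3 + 4*K*L))
D(x, Z) = 2*Z
a(H) = 5 + 2*H (a(H) = 2*H + 5 = 5 + 2*H)
b = -17 (b = -12 - 5 = -17)
b*a(u(0, -1)) = -17*(5 + 2*(2/(-3 + 4*0*(-1)))) = -17*(5 + 2*(2/(-3 + 0))) = -17*(5 + 2*(2/(-3))) = -17*(5 + 2*(2*(-⅓))) = -17*(5 + 2*(-⅔)) = -17*(5 - 4/3) = -17*11/3 = -187/3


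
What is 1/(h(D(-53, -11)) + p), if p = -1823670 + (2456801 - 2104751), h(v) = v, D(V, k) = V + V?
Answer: -1/1471726 ≈ -6.7947e-7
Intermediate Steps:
D(V, k) = 2*V
p = -1471620 (p = -1823670 + 352050 = -1471620)
1/(h(D(-53, -11)) + p) = 1/(2*(-53) - 1471620) = 1/(-106 - 1471620) = 1/(-1471726) = -1/1471726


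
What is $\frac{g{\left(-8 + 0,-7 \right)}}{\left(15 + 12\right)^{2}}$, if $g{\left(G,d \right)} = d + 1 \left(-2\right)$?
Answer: $- \frac{1}{81} \approx -0.012346$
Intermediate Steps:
$g{\left(G,d \right)} = -2 + d$ ($g{\left(G,d \right)} = d - 2 = -2 + d$)
$\frac{g{\left(-8 + 0,-7 \right)}}{\left(15 + 12\right)^{2}} = \frac{-2 - 7}{\left(15 + 12\right)^{2}} = - \frac{9}{27^{2}} = - \frac{9}{729} = \left(-9\right) \frac{1}{729} = - \frac{1}{81}$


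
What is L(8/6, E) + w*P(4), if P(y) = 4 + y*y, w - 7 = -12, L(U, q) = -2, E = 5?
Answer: -102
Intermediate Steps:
w = -5 (w = 7 - 12 = -5)
P(y) = 4 + y²
L(8/6, E) + w*P(4) = -2 - 5*(4 + 4²) = -2 - 5*(4 + 16) = -2 - 5*20 = -2 - 100 = -102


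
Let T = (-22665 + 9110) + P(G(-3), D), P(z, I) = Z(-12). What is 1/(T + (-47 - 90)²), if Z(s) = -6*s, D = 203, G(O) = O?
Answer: 1/5286 ≈ 0.00018918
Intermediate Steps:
P(z, I) = 72 (P(z, I) = -6*(-12) = 72)
T = -13483 (T = (-22665 + 9110) + 72 = -13555 + 72 = -13483)
1/(T + (-47 - 90)²) = 1/(-13483 + (-47 - 90)²) = 1/(-13483 + (-137)²) = 1/(-13483 + 18769) = 1/5286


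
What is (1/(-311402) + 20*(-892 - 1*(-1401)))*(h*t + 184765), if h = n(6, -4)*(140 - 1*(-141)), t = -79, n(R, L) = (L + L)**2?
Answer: -3918117503625589/311402 ≈ -1.2582e+10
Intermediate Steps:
n(R, L) = 4*L**2 (n(R, L) = (2*L)**2 = 4*L**2)
h = 17984 (h = (4*(-4)**2)*(140 - 1*(-141)) = (4*16)*(140 + 141) = 64*281 = 17984)
(1/(-311402) + 20*(-892 - 1*(-1401)))*(h*t + 184765) = (1/(-311402) + 20*(-892 - 1*(-1401)))*(17984*(-79) + 184765) = (-1/311402 + 20*(-892 + 1401))*(-1420736 + 184765) = (-1/311402 + 20*509)*(-1235971) = (-1/311402 + 10180)*(-1235971) = (3170072359/311402)*(-1235971) = -3918117503625589/311402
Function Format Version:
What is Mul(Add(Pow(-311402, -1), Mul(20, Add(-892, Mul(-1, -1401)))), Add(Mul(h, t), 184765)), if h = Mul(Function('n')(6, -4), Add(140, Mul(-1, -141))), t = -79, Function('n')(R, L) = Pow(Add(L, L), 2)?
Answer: Rational(-3918117503625589, 311402) ≈ -1.2582e+10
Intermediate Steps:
Function('n')(R, L) = Mul(4, Pow(L, 2)) (Function('n')(R, L) = Pow(Mul(2, L), 2) = Mul(4, Pow(L, 2)))
h = 17984 (h = Mul(Mul(4, Pow(-4, 2)), Add(140, Mul(-1, -141))) = Mul(Mul(4, 16), Add(140, 141)) = Mul(64, 281) = 17984)
Mul(Add(Pow(-311402, -1), Mul(20, Add(-892, Mul(-1, -1401)))), Add(Mul(h, t), 184765)) = Mul(Add(Pow(-311402, -1), Mul(20, Add(-892, Mul(-1, -1401)))), Add(Mul(17984, -79), 184765)) = Mul(Add(Rational(-1, 311402), Mul(20, Add(-892, 1401))), Add(-1420736, 184765)) = Mul(Add(Rational(-1, 311402), Mul(20, 509)), -1235971) = Mul(Add(Rational(-1, 311402), 10180), -1235971) = Mul(Rational(3170072359, 311402), -1235971) = Rational(-3918117503625589, 311402)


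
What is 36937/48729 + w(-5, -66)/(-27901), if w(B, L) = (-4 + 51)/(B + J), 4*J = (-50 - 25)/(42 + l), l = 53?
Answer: 407252858603/537037192455 ≈ 0.75833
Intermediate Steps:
J = -15/76 (J = ((-50 - 25)/(42 + 53))/4 = (-75/95)/4 = (-75*1/95)/4 = (¼)*(-15/19) = -15/76 ≈ -0.19737)
w(B, L) = 47/(-15/76 + B) (w(B, L) = (-4 + 51)/(B - 15/76) = 47/(-15/76 + B))
36937/48729 + w(-5, -66)/(-27901) = 36937/48729 + (3572/(-15 + 76*(-5)))/(-27901) = 36937*(1/48729) + (3572/(-15 - 380))*(-1/27901) = 36937/48729 + (3572/(-395))*(-1/27901) = 36937/48729 + (3572*(-1/395))*(-1/27901) = 36937/48729 - 3572/395*(-1/27901) = 36937/48729 + 3572/11020895 = 407252858603/537037192455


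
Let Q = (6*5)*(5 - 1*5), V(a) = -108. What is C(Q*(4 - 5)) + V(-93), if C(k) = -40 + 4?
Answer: -144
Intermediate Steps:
Q = 0 (Q = 30*(5 - 5) = 30*0 = 0)
C(k) = -36
C(Q*(4 - 5)) + V(-93) = -36 - 108 = -144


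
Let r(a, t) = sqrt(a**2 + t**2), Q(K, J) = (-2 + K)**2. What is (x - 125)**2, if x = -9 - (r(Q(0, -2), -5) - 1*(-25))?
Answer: (159 + sqrt(41))**2 ≈ 27358.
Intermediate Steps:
x = -34 - sqrt(41) (x = -9 - (sqrt(((-2 + 0)**2)**2 + (-5)**2) - 1*(-25)) = -9 - (sqrt(((-2)**2)**2 + 25) + 25) = -9 - (sqrt(4**2 + 25) + 25) = -9 - (sqrt(16 + 25) + 25) = -9 - (sqrt(41) + 25) = -9 - (25 + sqrt(41)) = -9 + (-25 - sqrt(41)) = -34 - sqrt(41) ≈ -40.403)
(x - 125)**2 = ((-34 - sqrt(41)) - 125)**2 = (-159 - sqrt(41))**2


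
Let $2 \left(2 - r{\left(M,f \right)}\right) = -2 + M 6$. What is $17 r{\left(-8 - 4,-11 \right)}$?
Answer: $663$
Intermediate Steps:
$r{\left(M,f \right)} = 3 - 3 M$ ($r{\left(M,f \right)} = 2 - \frac{-2 + M 6}{2} = 2 - \frac{-2 + 6 M}{2} = 2 - \left(-1 + 3 M\right) = 3 - 3 M$)
$17 r{\left(-8 - 4,-11 \right)} = 17 \left(3 - 3 \left(-8 - 4\right)\right) = 17 \left(3 - -36\right) = 17 \left(3 + 36\right) = 17 \cdot 39 = 663$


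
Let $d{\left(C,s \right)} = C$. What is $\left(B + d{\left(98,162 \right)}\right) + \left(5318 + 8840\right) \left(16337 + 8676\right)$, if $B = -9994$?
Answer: $354124158$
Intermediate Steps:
$\left(B + d{\left(98,162 \right)}\right) + \left(5318 + 8840\right) \left(16337 + 8676\right) = \left(-9994 + 98\right) + \left(5318 + 8840\right) \left(16337 + 8676\right) = -9896 + 14158 \cdot 25013 = -9896 + 354134054 = 354124158$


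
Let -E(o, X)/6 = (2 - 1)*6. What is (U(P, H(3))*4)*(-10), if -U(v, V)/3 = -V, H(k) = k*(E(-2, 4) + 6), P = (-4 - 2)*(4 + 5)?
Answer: 10800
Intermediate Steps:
E(o, X) = -36 (E(o, X) = -6*(2 - 1)*6 = -6*6 = -36)
P = -54 (P = -6*9 = -54)
H(k) = -30*k (H(k) = k*(-36 + 6) = k*(-30) = -30*k)
U(v, V) = 3*V (U(v, V) = -(-3)*V = 3*V)
(U(P, H(3))*4)*(-10) = ((3*(-30*3))*4)*(-10) = ((3*(-90))*4)*(-10) = -270*4*(-10) = -1080*(-10) = 10800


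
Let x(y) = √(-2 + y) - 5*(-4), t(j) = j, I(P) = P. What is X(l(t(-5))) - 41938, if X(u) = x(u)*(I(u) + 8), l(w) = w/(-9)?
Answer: -375902/9 + 77*I*√13/27 ≈ -41767.0 + 10.283*I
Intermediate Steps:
x(y) = 20 + √(-2 + y) (x(y) = √(-2 + y) + 20 = 20 + √(-2 + y))
l(w) = -w/9 (l(w) = w*(-⅑) = -w/9)
X(u) = (8 + u)*(20 + √(-2 + u)) (X(u) = (20 + √(-2 + u))*(u + 8) = (20 + √(-2 + u))*(8 + u) = (8 + u)*(20 + √(-2 + u)))
X(l(t(-5))) - 41938 = (8 - ⅑*(-5))*(20 + √(-2 - ⅑*(-5))) - 41938 = (8 + 5/9)*(20 + √(-2 + 5/9)) - 41938 = 77*(20 + √(-13/9))/9 - 41938 = 77*(20 + I*√13/3)/9 - 41938 = (1540/9 + 77*I*√13/27) - 41938 = -375902/9 + 77*I*√13/27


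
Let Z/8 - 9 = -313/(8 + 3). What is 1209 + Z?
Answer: 11587/11 ≈ 1053.4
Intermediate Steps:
Z = -1712/11 (Z = 72 + 8*(-313/(8 + 3)) = 72 + 8*(-313/11) = 72 - 2504/11 = -1712/11 ≈ -155.64)
1209 + Z = 1209 - 1712/11 = 11587/11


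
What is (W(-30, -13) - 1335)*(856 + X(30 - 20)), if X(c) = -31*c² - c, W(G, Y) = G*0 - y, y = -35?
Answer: 2930200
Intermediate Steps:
W(G, Y) = 35 (W(G, Y) = G*0 - 1*(-35) = 0 + 35 = 35)
X(c) = -c - 31*c²
(W(-30, -13) - 1335)*(856 + X(30 - 20)) = (35 - 1335)*(856 - (30 - 20)*(1 + 31*(30 - 20))) = -1300*(856 - 1*10*(1 + 31*10)) = -1300*(856 - 1*10*(1 + 310)) = -1300*(856 - 1*10*311) = -1300*(856 - 3110) = -1300*(-2254) = 2930200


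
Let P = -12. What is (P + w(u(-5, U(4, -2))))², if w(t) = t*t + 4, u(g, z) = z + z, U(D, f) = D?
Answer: 3136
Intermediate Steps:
u(g, z) = 2*z
w(t) = 4 + t² (w(t) = t² + 4 = 4 + t²)
(P + w(u(-5, U(4, -2))))² = (-12 + (4 + (2*4)²))² = (-12 + (4 + 8²))² = (-12 + (4 + 64))² = (-12 + 68)² = 56² = 3136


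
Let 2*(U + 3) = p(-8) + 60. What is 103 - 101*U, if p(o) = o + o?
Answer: -1816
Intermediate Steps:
p(o) = 2*o
U = 19 (U = -3 + (2*(-8) + 60)/2 = -3 + (-16 + 60)/2 = -3 + (½)*44 = -3 + 22 = 19)
103 - 101*U = 103 - 101*19 = 103 - 1919 = -1816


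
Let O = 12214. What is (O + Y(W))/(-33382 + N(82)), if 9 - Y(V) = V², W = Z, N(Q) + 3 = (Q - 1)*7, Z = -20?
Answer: -11823/32818 ≈ -0.36026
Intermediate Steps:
N(Q) = -10 + 7*Q (N(Q) = -3 + (Q - 1)*7 = -3 + (-1 + Q)*7 = -3 + (-7 + 7*Q) = -10 + 7*Q)
W = -20
Y(V) = 9 - V²
(O + Y(W))/(-33382 + N(82)) = (12214 + (9 - 1*(-20)²))/(-33382 + (-10 + 7*82)) = (12214 + (9 - 1*400))/(-33382 + (-10 + 574)) = (12214 + (9 - 400))/(-33382 + 564) = (12214 - 391)/(-32818) = 11823*(-1/32818) = -11823/32818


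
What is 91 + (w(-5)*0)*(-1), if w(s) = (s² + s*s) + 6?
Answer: 91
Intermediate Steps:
w(s) = 6 + 2*s² (w(s) = (s² + s²) + 6 = 2*s² + 6 = 6 + 2*s²)
91 + (w(-5)*0)*(-1) = 91 + ((6 + 2*(-5)²)*0)*(-1) = 91 + ((6 + 2*25)*0)*(-1) = 91 + ((6 + 50)*0)*(-1) = 91 + (56*0)*(-1) = 91 + 0*(-1) = 91 + 0 = 91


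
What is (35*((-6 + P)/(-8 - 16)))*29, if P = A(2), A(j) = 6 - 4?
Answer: 1015/6 ≈ 169.17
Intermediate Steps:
A(j) = 2
P = 2
(35*((-6 + P)/(-8 - 16)))*29 = (35*((-6 + 2)/(-8 - 16)))*29 = (35*(-4/(-24)))*29 = (35*(-4*(-1/24)))*29 = (35*(⅙))*29 = (35/6)*29 = 1015/6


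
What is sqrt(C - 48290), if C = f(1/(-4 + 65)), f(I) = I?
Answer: I*sqrt(179687029)/61 ≈ 219.75*I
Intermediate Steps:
C = 1/61 (C = 1/(-4 + 65) = 1/61 ≈ 0.016393)
sqrt(C - 48290) = sqrt(1/61 - 48290) = sqrt(-2945689/61) = I*sqrt(179687029)/61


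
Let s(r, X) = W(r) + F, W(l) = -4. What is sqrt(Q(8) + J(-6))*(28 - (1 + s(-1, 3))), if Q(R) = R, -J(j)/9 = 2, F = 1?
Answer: 30*I*sqrt(10) ≈ 94.868*I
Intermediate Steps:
J(j) = -18 (J(j) = -9*2 = -18)
s(r, X) = -3 (s(r, X) = -4 + 1 = -3)
sqrt(Q(8) + J(-6))*(28 - (1 + s(-1, 3))) = sqrt(8 - 18)*(28 - (1 - 3)) = sqrt(-10)*(28 - 1*(-2)) = (I*sqrt(10))*(28 + 2) = (I*sqrt(10))*30 = 30*I*sqrt(10)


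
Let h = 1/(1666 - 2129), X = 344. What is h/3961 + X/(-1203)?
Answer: -630877595/2206233429 ≈ -0.28595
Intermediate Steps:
h = -1/463 (h = 1/(-463) = -1/463 ≈ -0.0021598)
h/3961 + X/(-1203) = -1/463/3961 + 344/(-1203) = -1/463*1/3961 + 344*(-1/1203) = -1/1833943 - 344/1203 = -630877595/2206233429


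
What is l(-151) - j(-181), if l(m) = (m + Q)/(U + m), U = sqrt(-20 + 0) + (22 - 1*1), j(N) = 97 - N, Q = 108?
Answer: -469817/1692 + 43*I*sqrt(5)/8460 ≈ -277.67 + 0.011365*I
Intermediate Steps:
U = 21 + 2*I*sqrt(5) (U = sqrt(-20) + (22 - 1) = 2*I*sqrt(5) + 21 = 21 + 2*I*sqrt(5) ≈ 21.0 + 4.4721*I)
l(m) = (108 + m)/(21 + m + 2*I*sqrt(5)) (l(m) = (m + 108)/((21 + 2*I*sqrt(5)) + m) = (108 + m)/(21 + m + 2*I*sqrt(5)))
l(-151) - j(-181) = (108 - 151)/(21 - 151 + 2*I*sqrt(5)) - (97 - 1*(-181)) = -43/(-130 + 2*I*sqrt(5)) - (97 + 181) = -43/(-130 + 2*I*sqrt(5)) - 1*278 = -43/(-130 + 2*I*sqrt(5)) - 278 = -278 - 43/(-130 + 2*I*sqrt(5))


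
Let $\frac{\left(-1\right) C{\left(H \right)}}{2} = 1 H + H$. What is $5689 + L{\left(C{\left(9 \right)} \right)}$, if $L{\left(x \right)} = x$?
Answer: $5653$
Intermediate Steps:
$C{\left(H \right)} = - 4 H$ ($C{\left(H \right)} = - 2 \left(1 H + H\right) = - 2 \left(H + H\right) = - 2 \cdot 2 H = - 4 H$)
$5689 + L{\left(C{\left(9 \right)} \right)} = 5689 - 36 = 5653$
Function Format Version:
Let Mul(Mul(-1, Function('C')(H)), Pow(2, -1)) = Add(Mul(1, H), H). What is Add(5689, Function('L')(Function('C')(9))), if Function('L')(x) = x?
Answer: 5653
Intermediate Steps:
Function('C')(H) = Mul(-4, H) (Function('C')(H) = Mul(-2, Add(Mul(1, H), H)) = Mul(-2, Add(H, H)) = Mul(-2, Mul(2, H)) = Mul(-4, H))
Add(5689, Function('L')(Function('C')(9))) = Add(5689, Mul(-4, 9)) = Add(5689, -36) = 5653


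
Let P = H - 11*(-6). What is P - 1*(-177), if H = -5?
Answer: 238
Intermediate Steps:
P = 61 (P = -5 - 11*(-6) = -5 + 66 = 61)
P - 1*(-177) = 61 - 1*(-177) = 61 + 177 = 238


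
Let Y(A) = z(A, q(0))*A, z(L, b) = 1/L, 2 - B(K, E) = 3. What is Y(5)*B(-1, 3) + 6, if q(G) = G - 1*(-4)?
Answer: 5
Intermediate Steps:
B(K, E) = -1 (B(K, E) = 2 - 1*3 = 2 - 3 = -1)
q(G) = 4 + G (q(G) = G + 4 = 4 + G)
Y(A) = 1 (Y(A) = A/A = 1)
Y(5)*B(-1, 3) + 6 = 1*(-1) + 6 = -1 + 6 = 5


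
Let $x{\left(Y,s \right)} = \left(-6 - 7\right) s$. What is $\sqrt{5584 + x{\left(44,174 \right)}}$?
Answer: $\sqrt{3322} \approx 57.637$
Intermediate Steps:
$x{\left(Y,s \right)} = - 13 s$
$\sqrt{5584 + x{\left(44,174 \right)}} = \sqrt{5584 - 2262} = \sqrt{3322}$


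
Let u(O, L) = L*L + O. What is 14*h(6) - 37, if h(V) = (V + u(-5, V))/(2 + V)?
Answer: 111/4 ≈ 27.750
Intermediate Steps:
u(O, L) = O + L² (u(O, L) = L² + O = O + L²)
h(V) = (-5 + V + V²)/(2 + V) (h(V) = (V + (-5 + V²))/(2 + V) = (-5 + V + V²)/(2 + V))
14*h(6) - 37 = 14*((-5 + 6 + 6²)/(2 + 6)) - 37 = 14*((-5 + 6 + 36)/8) - 37 = 14*((⅛)*37) - 37 = 14*(37/8) - 37 = 259/4 - 37 = 111/4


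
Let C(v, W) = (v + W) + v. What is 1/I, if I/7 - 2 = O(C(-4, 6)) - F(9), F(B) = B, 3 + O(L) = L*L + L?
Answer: -1/56 ≈ -0.017857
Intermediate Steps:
C(v, W) = W + 2*v (C(v, W) = (W + v) + v = W + 2*v)
O(L) = -3 + L + L² (O(L) = -3 + (L*L + L) = -3 + (L² + L) = -3 + (L + L²) = -3 + L + L²)
I = -56 (I = 14 + 7*((-3 + (6 + 2*(-4)) + (6 + 2*(-4))²) - 1*9) = 14 + 7*((-3 + (6 - 8) + (6 - 8)²) - 9) = 14 + 7*((-3 - 2 + (-2)²) - 9) = 14 + 7*((-3 - 2 + 4) - 9) = 14 + 7*(-1 - 9) = 14 + 7*(-10) = 14 - 70 = -56)
1/I = 1/(-56) = -1/56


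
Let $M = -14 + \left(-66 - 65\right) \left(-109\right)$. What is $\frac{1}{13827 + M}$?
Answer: $\frac{1}{28092} \approx 3.5597 \cdot 10^{-5}$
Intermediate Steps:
$M = 14265$ ($M = -14 + \left(-66 - 65\right) \left(-109\right) = -14 - -14279 = -14 + 14279 = 14265$)
$\frac{1}{13827 + M} = \frac{1}{13827 + 14265} = \frac{1}{28092}$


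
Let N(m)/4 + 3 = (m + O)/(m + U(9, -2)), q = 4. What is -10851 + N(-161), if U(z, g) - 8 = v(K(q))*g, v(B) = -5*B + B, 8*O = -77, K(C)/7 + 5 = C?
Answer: -4539369/418 ≈ -10860.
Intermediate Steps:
K(C) = -35 + 7*C
O = -77/8 (O = (⅛)*(-77) = -77/8 ≈ -9.6250)
v(B) = -4*B
U(z, g) = 8 + 28*g (U(z, g) = 8 + (-4*(-35 + 7*4))*g = 8 + (-4*(-35 + 28))*g = 8 + (-4*(-7))*g = 8 + 28*g)
N(m) = -12 + 4*(-77/8 + m)/(-48 + m) (N(m) = -12 + 4*((m - 77/8)/(m + (8 + 28*(-2)))) = -12 + 4*((-77/8 + m)/(m + (8 - 56))) = -12 + 4*((-77/8 + m)/(m - 48)) = -12 + 4*((-77/8 + m)/(-48 + m)) = -12 + 4*(-77/8 + m)/(-48 + m))
-10851 + N(-161) = -10851 + (1075 - 16*(-161))/(2*(-48 - 161)) = -10851 + (½)*(1075 + 2576)/(-209) = -10851 + (½)*(-1/209)*3651 = -10851 - 3651/418 = -4539369/418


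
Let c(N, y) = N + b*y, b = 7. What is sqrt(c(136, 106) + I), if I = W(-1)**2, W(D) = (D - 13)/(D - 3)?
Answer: sqrt(3561)/2 ≈ 29.837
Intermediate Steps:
W(D) = (-13 + D)/(-3 + D)
c(N, y) = N + 7*y
I = 49/4 (I = ((-13 - 1)/(-3 - 1))**2 = (-14/(-4))**2 = (-1/4*(-14))**2 = (7/2)**2 = 49/4 ≈ 12.250)
sqrt(c(136, 106) + I) = sqrt((136 + 7*106) + 49/4) = sqrt((136 + 742) + 49/4) = sqrt(878 + 49/4) = sqrt(3561/4) = sqrt(3561)/2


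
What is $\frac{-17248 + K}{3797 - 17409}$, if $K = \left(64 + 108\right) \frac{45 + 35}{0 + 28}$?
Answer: $\frac{29324}{23821} \approx 1.231$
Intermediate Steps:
$K = \frac{3440}{7}$ ($K = 172 \cdot \frac{80}{28} = 172 \cdot 80 \cdot \frac{1}{28} = 172 \cdot \frac{20}{7} = \frac{3440}{7} \approx 491.43$)
$\frac{-17248 + K}{3797 - 17409} = \frac{-17248 + \frac{3440}{7}}{3797 - 17409} = - \frac{117296}{7 \left(-13612\right)} = \left(- \frac{117296}{7}\right) \left(- \frac{1}{13612}\right) = \frac{29324}{23821}$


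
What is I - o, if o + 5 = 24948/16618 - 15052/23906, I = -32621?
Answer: -462775056860/14188211 ≈ -32617.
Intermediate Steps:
o = -58574171/14188211 (o = -5 + (24948/16618 - 15052/23906) = -5 + (24948*(1/16618) - 15052*1/23906) = -5 + (1782/1187 - 7526/11953) = -5 + 12366884/14188211 = -58574171/14188211 ≈ -4.1284)
I - o = -32621 - 1*(-58574171/14188211) = -32621 + 58574171/14188211 = -462775056860/14188211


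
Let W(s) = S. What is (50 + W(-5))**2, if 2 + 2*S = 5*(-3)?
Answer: 6889/4 ≈ 1722.3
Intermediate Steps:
S = -17/2 (S = -1 + (5*(-3))/2 = -1 + (1/2)*(-15) = -1 - 15/2 = -17/2 ≈ -8.5000)
W(s) = -17/2
(50 + W(-5))**2 = (50 - 17/2)**2 = (83/2)**2 = 6889/4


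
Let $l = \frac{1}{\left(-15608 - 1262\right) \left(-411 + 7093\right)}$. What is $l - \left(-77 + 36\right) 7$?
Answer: $\frac{32352172579}{112725340} \approx 287.0$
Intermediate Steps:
$l = - \frac{1}{112725340}$ ($l = \frac{1}{\left(-16870\right) 6682} = \frac{1}{-112725340} = - \frac{1}{112725340} \approx -8.8711 \cdot 10^{-9}$)
$l - \left(-77 + 36\right) 7 = - \frac{1}{112725340} - \left(-77 + 36\right) 7 = - \frac{1}{112725340} - \left(-41\right) 7 = - \frac{1}{112725340} - -287 = - \frac{1}{112725340} + 287 = \frac{32352172579}{112725340}$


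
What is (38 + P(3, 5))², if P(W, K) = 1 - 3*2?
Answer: 1089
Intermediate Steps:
P(W, K) = -5 (P(W, K) = 1 - 6 = -5)
(38 + P(3, 5))² = (38 - 5)² = 33² = 1089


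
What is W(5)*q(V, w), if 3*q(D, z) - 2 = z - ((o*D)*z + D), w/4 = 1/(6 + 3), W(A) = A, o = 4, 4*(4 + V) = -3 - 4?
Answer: 1105/36 ≈ 30.694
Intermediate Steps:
V = -23/4 (V = -4 + (-3 - 4)/4 = -4 + (1/4)*(-7) = -4 - 7/4 = -23/4 ≈ -5.7500)
w = 4/9 (w = 4/(6 + 3) = 4/9 ≈ 0.44444)
q(D, z) = 2/3 - D/3 + z/3 - 4*D*z/3 (q(D, z) = 2/3 + (z - ((4*D)*z + D))/3 = 2/3 + (z - (4*D*z + D))/3 = 2/3 + (z - (D + 4*D*z))/3 = 2/3 + (z + (-D - 4*D*z))/3 = 2/3 + (z - D - 4*D*z)/3 = 2/3 + (-D/3 + z/3 - 4*D*z/3) = 2/3 - D/3 + z/3 - 4*D*z/3)
W(5)*q(V, w) = 5*(2/3 - 1/3*(-23/4) + (1/3)*(4/9) - 4/3*(-23/4)*4/9) = 5*(2/3 + 23/12 + 4/27 + 92/27) = 5*(221/36) = 1105/36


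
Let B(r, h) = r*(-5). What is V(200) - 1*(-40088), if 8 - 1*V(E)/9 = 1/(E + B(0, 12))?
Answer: 8031991/200 ≈ 40160.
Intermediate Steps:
B(r, h) = -5*r
V(E) = 72 - 9/E (V(E) = 72 - 9/(E - 5*0) = 72 - 9/(E + 0) = 72 - 9/E)
V(200) - 1*(-40088) = (72 - 9/200) - 1*(-40088) = (72 - 9*1/200) + 40088 = (72 - 9/200) + 40088 = 14391/200 + 40088 = 8031991/200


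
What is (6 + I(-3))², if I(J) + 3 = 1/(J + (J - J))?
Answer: 64/9 ≈ 7.1111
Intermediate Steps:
I(J) = -3 + 1/J (I(J) = -3 + 1/(J + (J - J)) = -3 + 1/(J + 0) = -3 + 1/J)
(6 + I(-3))² = (6 + (-3 + 1/(-3)))² = (6 + (-3 - ⅓))² = (6 - 10/3)² = (8/3)² = 64/9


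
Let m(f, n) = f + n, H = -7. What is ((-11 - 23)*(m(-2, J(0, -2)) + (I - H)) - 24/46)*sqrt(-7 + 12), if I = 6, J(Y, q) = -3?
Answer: -6268*sqrt(5)/23 ≈ -609.38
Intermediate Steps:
((-11 - 23)*(m(-2, J(0, -2)) + (I - H)) - 24/46)*sqrt(-7 + 12) = ((-11 - 23)*((-2 - 3) + (6 - 1*(-7))) - 24/46)*sqrt(-7 + 12) = (-34*(-5 + (6 + 7)) - 24*1/46)*sqrt(5) = (-34*(-5 + 13) - 12/23)*sqrt(5) = (-34*8 - 12/23)*sqrt(5) = (-272 - 12/23)*sqrt(5) = -6268*sqrt(5)/23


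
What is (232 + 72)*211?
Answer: 64144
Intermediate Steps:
(232 + 72)*211 = 304*211 = 64144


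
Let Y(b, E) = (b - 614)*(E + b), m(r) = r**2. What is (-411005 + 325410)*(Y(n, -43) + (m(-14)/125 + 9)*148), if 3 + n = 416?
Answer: 155795602298/25 ≈ 6.2318e+9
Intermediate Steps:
n = 413 (n = -3 + 416 = 413)
Y(b, E) = (-614 + b)*(E + b)
(-411005 + 325410)*(Y(n, -43) + (m(-14)/125 + 9)*148) = (-411005 + 325410)*((413**2 - 614*(-43) - 614*413 - 43*413) + ((-14)**2/125 + 9)*148) = -85595*((170569 + 26402 - 253582 - 17759) + (196*(1/125) + 9)*148) = -85595*(-74370 + (196/125 + 9)*148) = -85595*(-74370 + (1321/125)*148) = -85595*(-74370 + 195508/125) = -85595*(-9100742/125) = 155795602298/25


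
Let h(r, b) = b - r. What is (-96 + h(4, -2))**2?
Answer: 10404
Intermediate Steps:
(-96 + h(4, -2))**2 = (-96 + (-2 - 1*4))**2 = (-96 + (-2 - 4))**2 = (-96 - 6)**2 = (-102)**2 = 10404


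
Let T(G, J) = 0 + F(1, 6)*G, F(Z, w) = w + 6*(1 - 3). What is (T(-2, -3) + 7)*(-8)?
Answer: -152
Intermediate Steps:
F(Z, w) = -12 + w (F(Z, w) = w + 6*(-2) = w - 12 = -12 + w)
T(G, J) = -6*G (T(G, J) = 0 + (-12 + 6)*G = 0 - 6*G = -6*G)
(T(-2, -3) + 7)*(-8) = (-6*(-2) + 7)*(-8) = (12 + 7)*(-8) = 19*(-8) = -152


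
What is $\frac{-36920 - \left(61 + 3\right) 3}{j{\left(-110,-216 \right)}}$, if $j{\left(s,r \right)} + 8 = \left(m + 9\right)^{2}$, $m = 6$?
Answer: $- \frac{37112}{217} \approx -171.02$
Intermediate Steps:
$j{\left(s,r \right)} = 217$ ($j{\left(s,r \right)} = -8 + \left(6 + 9\right)^{2} = -8 + 15^{2} = -8 + 225 = 217$)
$\frac{-36920 - \left(61 + 3\right) 3}{j{\left(-110,-216 \right)}} = \frac{-36920 - \left(61 + 3\right) 3}{217} = \left(-36920 - 64 \cdot 3\right) \frac{1}{217} = \left(-36920 - 192\right) \frac{1}{217} = \left(-37112\right) \frac{1}{217} = - \frac{37112}{217}$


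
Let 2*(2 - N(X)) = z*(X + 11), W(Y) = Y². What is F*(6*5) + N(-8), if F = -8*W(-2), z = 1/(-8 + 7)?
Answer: -1913/2 ≈ -956.50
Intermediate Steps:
z = -1 (z = 1/(-1) = -1)
F = -32 (F = -8*(-2)² = -8*4 = -32)
N(X) = 15/2 + X/2 (N(X) = 2 - (-1)*(X + 11)/2 = 2 - (-1)*(11 + X)/2 = 2 - (-11 - X)/2 = 2 + (11/2 + X/2) = 15/2 + X/2)
F*(6*5) + N(-8) = -192*5 + (15/2 + (½)*(-8)) = -32*30 + (15/2 - 4) = -960 + 7/2 = -1913/2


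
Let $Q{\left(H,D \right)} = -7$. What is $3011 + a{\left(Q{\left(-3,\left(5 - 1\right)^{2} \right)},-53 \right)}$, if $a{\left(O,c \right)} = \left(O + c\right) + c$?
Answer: $2898$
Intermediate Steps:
$a{\left(O,c \right)} = O + 2 c$
$3011 + a{\left(Q{\left(-3,\left(5 - 1\right)^{2} \right)},-53 \right)} = 3011 + \left(-7 + 2 \left(-53\right)\right) = 3011 - 113 = 2898$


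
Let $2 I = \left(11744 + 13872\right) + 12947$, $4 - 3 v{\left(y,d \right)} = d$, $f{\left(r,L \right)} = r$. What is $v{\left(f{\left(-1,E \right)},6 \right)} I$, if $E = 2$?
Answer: $- \frac{38563}{3} \approx -12854.0$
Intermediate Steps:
$v{\left(y,d \right)} = \frac{4}{3} - \frac{d}{3}$
$I = \frac{38563}{2}$ ($I = \frac{\left(11744 + 13872\right) + 12947}{2} = \frac{25616 + 12947}{2} = \frac{1}{2} \cdot 38563 = \frac{38563}{2} \approx 19282.0$)
$v{\left(f{\left(-1,E \right)},6 \right)} I = \left(\frac{4}{3} - 2\right) \frac{38563}{2} = \left(- \frac{2}{3}\right) \frac{38563}{2} = - \frac{38563}{3}$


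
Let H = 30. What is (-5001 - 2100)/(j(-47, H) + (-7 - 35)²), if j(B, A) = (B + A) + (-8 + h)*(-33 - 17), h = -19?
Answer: -7101/3097 ≈ -2.2929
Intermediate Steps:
j(B, A) = 1350 + A + B (j(B, A) = (B + A) + (-8 - 19)*(-33 - 17) = (A + B) - 27*(-50) = (A + B) + 1350 = 1350 + A + B)
(-5001 - 2100)/(j(-47, H) + (-7 - 35)²) = (-5001 - 2100)/((1350 + 30 - 47) + (-7 - 35)²) = -7101/(1333 + (-42)²) = -7101/(1333 + 1764) = -7101/3097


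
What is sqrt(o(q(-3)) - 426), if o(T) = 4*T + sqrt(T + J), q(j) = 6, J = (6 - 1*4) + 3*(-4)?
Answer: sqrt(-402 + 2*I) ≈ 0.04988 + 20.05*I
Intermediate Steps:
J = -10 (J = (6 - 4) - 12 = 2 - 12 = -10)
o(T) = sqrt(-10 + T) + 4*T (o(T) = 4*T + sqrt(T - 10) = 4*T + sqrt(-10 + T) = sqrt(-10 + T) + 4*T)
sqrt(o(q(-3)) - 426) = sqrt((sqrt(-10 + 6) + 4*6) - 426) = sqrt((sqrt(-4) + 24) - 426) = sqrt((2*I + 24) - 426) = sqrt((24 + 2*I) - 426) = sqrt(-402 + 2*I)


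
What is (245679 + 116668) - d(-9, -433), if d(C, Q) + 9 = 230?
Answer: 362126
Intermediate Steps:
d(C, Q) = 221 (d(C, Q) = -9 + 230 = 221)
(245679 + 116668) - d(-9, -433) = (245679 + 116668) - 1*221 = 362347 - 221 = 362126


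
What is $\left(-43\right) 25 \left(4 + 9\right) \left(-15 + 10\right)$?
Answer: $69875$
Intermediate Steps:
$\left(-43\right) 25 \left(4 + 9\right) \left(-15 + 10\right) = - 1075 \cdot 13 \left(-5\right) = \left(-1075\right) \left(-65\right) = 69875$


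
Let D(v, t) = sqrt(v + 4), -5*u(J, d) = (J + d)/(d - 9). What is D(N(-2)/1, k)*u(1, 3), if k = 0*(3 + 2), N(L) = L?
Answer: 2*sqrt(2)/15 ≈ 0.18856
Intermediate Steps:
u(J, d) = -(J + d)/(5*(-9 + d)) (u(J, d) = -(J + d)/(5*(d - 9)) = -(J + d)/(5*(-9 + d)))
k = 0 (k = 0*5 = 0)
D(v, t) = sqrt(4 + v)
D(N(-2)/1, k)*u(1, 3) = sqrt(4 - 2/1)*((-1*1 - 1*3)/(5*(-9 + 3))) = sqrt(4 - 2*1)*((1/5)*(-1 - 3)/(-6)) = sqrt(4 - 2)*((1/5)*(-1/6)*(-4)) = sqrt(2)*(2/15) = 2*sqrt(2)/15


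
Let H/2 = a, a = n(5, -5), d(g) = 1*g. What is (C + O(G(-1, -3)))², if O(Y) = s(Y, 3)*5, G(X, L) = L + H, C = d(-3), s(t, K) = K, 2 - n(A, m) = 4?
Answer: 144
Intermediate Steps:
n(A, m) = -2 (n(A, m) = 2 - 1*4 = 2 - 4 = -2)
d(g) = g
C = -3
a = -2
H = -4 (H = 2*(-2) = -4)
G(X, L) = -4 + L (G(X, L) = L - 4 = -4 + L)
O(Y) = 15 (O(Y) = 3*5 = 15)
(C + O(G(-1, -3)))² = (-3 + 15)² = 12² = 144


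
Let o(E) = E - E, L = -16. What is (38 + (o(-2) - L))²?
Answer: 2916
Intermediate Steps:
o(E) = 0
(38 + (o(-2) - L))² = (38 + (0 - 1*(-16)))² = (38 + (0 + 16))² = (38 + 16)² = 54² = 2916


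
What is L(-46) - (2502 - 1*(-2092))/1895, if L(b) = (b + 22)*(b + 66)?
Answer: -914194/1895 ≈ -482.42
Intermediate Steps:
L(b) = (22 + b)*(66 + b)
L(-46) - (2502 - 1*(-2092))/1895 = (1452 + (-46)² + 88*(-46)) - (2502 - 1*(-2092))/1895 = (1452 + 2116 - 4048) - (2502 + 2092)/1895 = -480 - 4594/1895 = -914194/1895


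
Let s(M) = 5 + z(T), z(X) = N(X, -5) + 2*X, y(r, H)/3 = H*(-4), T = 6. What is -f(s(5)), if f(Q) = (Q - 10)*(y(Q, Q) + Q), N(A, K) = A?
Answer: 3289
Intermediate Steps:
y(r, H) = -12*H (y(r, H) = 3*(H*(-4)) = 3*(-4*H) = -12*H)
z(X) = 3*X (z(X) = X + 2*X = 3*X)
s(M) = 23 (s(M) = 5 + 3*6 = 5 + 18 = 23)
f(Q) = -11*Q*(-10 + Q) (f(Q) = (Q - 10)*(-12*Q + Q) = (-10 + Q)*(-11*Q) = -11*Q*(-10 + Q))
-f(s(5)) = -11*23*(10 - 1*23) = -11*23*(10 - 23) = -11*23*(-13) = -1*(-3289) = 3289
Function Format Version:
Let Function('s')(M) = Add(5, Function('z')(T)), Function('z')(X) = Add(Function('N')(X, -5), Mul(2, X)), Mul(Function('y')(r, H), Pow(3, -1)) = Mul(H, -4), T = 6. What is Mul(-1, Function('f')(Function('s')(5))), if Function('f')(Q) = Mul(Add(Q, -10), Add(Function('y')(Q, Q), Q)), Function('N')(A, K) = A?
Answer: 3289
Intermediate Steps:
Function('y')(r, H) = Mul(-12, H) (Function('y')(r, H) = Mul(3, Mul(H, -4)) = Mul(3, Mul(-4, H)) = Mul(-12, H))
Function('z')(X) = Mul(3, X) (Function('z')(X) = Add(X, Mul(2, X)) = Mul(3, X))
Function('s')(M) = 23 (Function('s')(M) = Add(5, Mul(3, 6)) = Add(5, 18) = 23)
Function('f')(Q) = Mul(-11, Q, Add(-10, Q)) (Function('f')(Q) = Mul(Add(Q, -10), Add(Mul(-12, Q), Q)) = Mul(Add(-10, Q), Mul(-11, Q)) = Mul(-11, Q, Add(-10, Q)))
Mul(-1, Function('f')(Function('s')(5))) = Mul(-1, Mul(11, 23, Add(10, Mul(-1, 23)))) = Mul(-1, Mul(11, 23, Add(10, -23))) = Mul(-1, Mul(11, 23, -13)) = Mul(-1, -3289) = 3289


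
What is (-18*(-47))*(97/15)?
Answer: 27354/5 ≈ 5470.8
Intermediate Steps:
(-18*(-47))*(97/15) = 846*(97*(1/15)) = 846*(97/15) = 27354/5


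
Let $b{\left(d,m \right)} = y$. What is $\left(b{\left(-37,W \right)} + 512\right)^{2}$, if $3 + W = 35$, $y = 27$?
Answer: $290521$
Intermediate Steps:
$W = 32$ ($W = -3 + 35 = 32$)
$b{\left(d,m \right)} = 27$
$\left(b{\left(-37,W \right)} + 512\right)^{2} = \left(27 + 512\right)^{2} = 539^{2} = 290521$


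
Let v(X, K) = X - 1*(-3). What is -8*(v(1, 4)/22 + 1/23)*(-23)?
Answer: 456/11 ≈ 41.455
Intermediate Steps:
v(X, K) = 3 + X (v(X, K) = X + 3 = 3 + X)
-8*(v(1, 4)/22 + 1/23)*(-23) = -8*((3 + 1)/22 + 1/23)*(-23) = -8*(4*(1/22) + 1*(1/23))*(-23) = -8*(2/11 + 1/23)*(-23) = -8*57/253*(-23) = -456/253*(-23) = 456/11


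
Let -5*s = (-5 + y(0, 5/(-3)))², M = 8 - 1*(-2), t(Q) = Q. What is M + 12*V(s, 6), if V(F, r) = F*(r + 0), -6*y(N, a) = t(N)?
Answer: -350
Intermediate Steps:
y(N, a) = -N/6
M = 10 (M = 8 + 2 = 10)
s = -5 (s = -(-5 - ⅙*0)²/5 = -(-5 + 0)²/5 = -⅕*(-5)² = -⅕*25 = -5)
V(F, r) = F*r
M + 12*V(s, 6) = 10 + 12*(-5*6) = 10 + 12*(-30) = 10 - 360 = -350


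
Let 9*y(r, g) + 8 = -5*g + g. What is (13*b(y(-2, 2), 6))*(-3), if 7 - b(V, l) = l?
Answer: -39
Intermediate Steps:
y(r, g) = -8/9 - 4*g/9 (y(r, g) = -8/9 + (-5*g + g)/9 = -8/9 + (-4*g)/9 = -8/9 - 4*g/9)
b(V, l) = 7 - l
(13*b(y(-2, 2), 6))*(-3) = (13*(7 - 1*6))*(-3) = (13*(7 - 6))*(-3) = (13*1)*(-3) = 13*(-3) = -39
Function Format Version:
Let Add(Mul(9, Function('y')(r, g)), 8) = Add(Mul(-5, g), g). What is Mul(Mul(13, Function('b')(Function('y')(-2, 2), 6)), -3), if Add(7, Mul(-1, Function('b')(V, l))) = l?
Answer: -39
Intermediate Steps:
Function('y')(r, g) = Add(Rational(-8, 9), Mul(Rational(-4, 9), g)) (Function('y')(r, g) = Add(Rational(-8, 9), Mul(Rational(1, 9), Add(Mul(-5, g), g))) = Add(Rational(-8, 9), Mul(Rational(1, 9), Mul(-4, g))) = Add(Rational(-8, 9), Mul(Rational(-4, 9), g)))
Function('b')(V, l) = Add(7, Mul(-1, l))
Mul(Mul(13, Function('b')(Function('y')(-2, 2), 6)), -3) = Mul(Mul(13, Add(7, Mul(-1, 6))), -3) = Mul(Mul(13, Add(7, -6)), -3) = Mul(Mul(13, 1), -3) = Mul(13, -3) = -39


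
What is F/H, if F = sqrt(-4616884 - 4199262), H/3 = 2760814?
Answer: I*sqrt(8816146)/8282442 ≈ 0.00035849*I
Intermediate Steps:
H = 8282442 (H = 3*2760814 = 8282442)
F = I*sqrt(8816146) (F = sqrt(-8816146) = I*sqrt(8816146) ≈ 2969.2*I)
F/H = (I*sqrt(8816146))/8282442 = (I*sqrt(8816146))*(1/8282442) = I*sqrt(8816146)/8282442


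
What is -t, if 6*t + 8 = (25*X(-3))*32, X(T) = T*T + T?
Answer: -2396/3 ≈ -798.67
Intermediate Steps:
X(T) = T + T**2 (X(T) = T**2 + T = T + T**2)
t = 2396/3 (t = -4/3 + ((25*(-3*(1 - 3)))*32)/6 = -4/3 + ((25*(-3*(-2)))*32)/6 = -4/3 + ((25*6)*32)/6 = -4/3 + (150*32)/6 = -4/3 + (1/6)*4800 = -4/3 + 800 = 2396/3 ≈ 798.67)
-t = -1*2396/3 = -2396/3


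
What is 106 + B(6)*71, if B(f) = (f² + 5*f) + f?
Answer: 5218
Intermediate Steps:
B(f) = f² + 6*f
106 + B(6)*71 = 106 + (6*(6 + 6))*71 = 106 + (6*12)*71 = 106 + 72*71 = 106 + 5112 = 5218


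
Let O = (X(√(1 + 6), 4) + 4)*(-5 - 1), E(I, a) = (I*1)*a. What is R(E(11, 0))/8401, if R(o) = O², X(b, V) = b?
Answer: 828/8401 + 288*√7/8401 ≈ 0.18926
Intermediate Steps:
E(I, a) = I*a
O = -24 - 6*√7 (O = (√(1 + 6) + 4)*(-5 - 1) = (√7 + 4)*(-6) = (4 + √7)*(-6) = -24 - 6*√7 ≈ -39.875)
R(o) = (-24 - 6*√7)²
R(E(11, 0))/8401 = (828 + 288*√7)/8401 = (828 + 288*√7)*(1/8401) = 828/8401 + 288*√7/8401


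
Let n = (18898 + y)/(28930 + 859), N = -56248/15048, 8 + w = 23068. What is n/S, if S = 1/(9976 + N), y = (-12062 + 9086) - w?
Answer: -133893354850/56033109 ≈ -2389.5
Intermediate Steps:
w = 23060 (w = -8 + 23068 = 23060)
N = -7031/1881 (N = -56248*1/15048 = -7031/1881 ≈ -3.7379)
y = -26036 (y = (-12062 + 9086) - 1*23060 = -2976 - 23060 = -26036)
n = -7138/29789 (n = (18898 - 26036)/(28930 + 859) = -7138/29789 ≈ -0.23962)
S = 1881/18757825 (S = 1/(9976 - 7031/1881) = 1/(18757825/1881) = 1881/18757825 ≈ 0.00010028)
n/S = -7138/(29789*1881/18757825) = -7138/29789*18757825/1881 = -133893354850/56033109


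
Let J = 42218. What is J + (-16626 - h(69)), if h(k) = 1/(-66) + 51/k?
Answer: 38847557/1518 ≈ 25591.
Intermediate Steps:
h(k) = -1/66 + 51/k (h(k) = 1*(-1/66) + 51/k = -1/66 + 51/k)
J + (-16626 - h(69)) = 42218 + (-16626 - (3366 - 1*69)/(66*69)) = 42218 + (-16626 - (3366 - 69)/(66*69)) = 42218 + (-16626 - 3297/(66*69)) = 42218 + (-16626 - 1*1099/1518) = 42218 + (-16626 - 1099/1518) = 42218 - 25239367/1518 = 38847557/1518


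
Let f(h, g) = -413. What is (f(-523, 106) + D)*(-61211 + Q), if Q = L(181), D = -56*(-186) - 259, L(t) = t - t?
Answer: -596439984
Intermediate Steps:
L(t) = 0
D = 10157 (D = 10416 - 259 = 10157)
Q = 0
(f(-523, 106) + D)*(-61211 + Q) = (-413 + 10157)*(-61211 + 0) = 9744*(-61211) = -596439984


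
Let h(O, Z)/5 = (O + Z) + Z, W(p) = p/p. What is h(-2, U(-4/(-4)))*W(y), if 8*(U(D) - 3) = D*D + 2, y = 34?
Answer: 95/4 ≈ 23.750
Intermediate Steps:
W(p) = 1
U(D) = 13/4 + D²/8 (U(D) = 3 + (D*D + 2)/8 = 3 + (D² + 2)/8 = 3 + (2 + D²)/8 = 3 + (¼ + D²/8) = 13/4 + D²/8)
h(O, Z) = 5*O + 10*Z (h(O, Z) = 5*((O + Z) + Z) = 5*(O + 2*Z) = 5*O + 10*Z)
h(-2, U(-4/(-4)))*W(y) = (5*(-2) + 10*(13/4 + (-4/(-4))²/8))*1 = (-10 + 10*(13/4 + (-4*(-¼))²/8))*1 = (-10 + 10*(13/4 + (⅛)*1²))*1 = (-10 + 10*(13/4 + (⅛)*1))*1 = (-10 + 10*(13/4 + ⅛))*1 = (-10 + 10*(27/8))*1 = (-10 + 135/4)*1 = (95/4)*1 = 95/4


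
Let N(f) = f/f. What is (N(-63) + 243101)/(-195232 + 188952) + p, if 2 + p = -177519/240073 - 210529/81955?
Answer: -543896740436769/12356014745020 ≈ -44.019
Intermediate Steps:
N(f) = 1
p = -104441263692/19675182715 (p = -2 + (-177519/240073 - 210529/81955) = -2 - 65090898262/19675182715 = -104441263692/19675182715 ≈ -5.3083)
(N(-63) + 243101)/(-195232 + 188952) + p = (1 + 243101)/(-195232 + 188952) - 104441263692/19675182715 = 243102/(-6280) - 104441263692/19675182715 = 243102*(-1/6280) - 104441263692/19675182715 = -121551/3140 - 104441263692/19675182715 = -543896740436769/12356014745020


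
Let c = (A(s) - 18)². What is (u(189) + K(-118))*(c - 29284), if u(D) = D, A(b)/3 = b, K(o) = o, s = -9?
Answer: -1935389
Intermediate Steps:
A(b) = 3*b
c = 2025 (c = (3*(-9) - 18)² = (-27 - 18)² = (-45)² = 2025)
(u(189) + K(-118))*(c - 29284) = (189 - 118)*(2025 - 29284) = 71*(-27259) = -1935389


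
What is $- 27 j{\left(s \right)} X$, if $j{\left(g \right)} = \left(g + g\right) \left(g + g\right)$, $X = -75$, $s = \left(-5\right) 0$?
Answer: $0$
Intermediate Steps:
$s = 0$
$j{\left(g \right)} = 4 g^{2}$ ($j{\left(g \right)} = 2 g 2 g = 4 g^{2}$)
$- 27 j{\left(s \right)} X = - 27 \cdot 4 \cdot 0^{2} \left(-75\right) = - 27 \cdot 4 \cdot 0 \left(-75\right) = \left(-27\right) 0 \left(-75\right) = 0 \left(-75\right) = 0$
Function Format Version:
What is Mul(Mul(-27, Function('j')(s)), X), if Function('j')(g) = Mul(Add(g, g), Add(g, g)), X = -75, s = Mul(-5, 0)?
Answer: 0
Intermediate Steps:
s = 0
Function('j')(g) = Mul(4, Pow(g, 2)) (Function('j')(g) = Mul(Mul(2, g), Mul(2, g)) = Mul(4, Pow(g, 2)))
Mul(Mul(-27, Function('j')(s)), X) = Mul(Mul(-27, Mul(4, Pow(0, 2))), -75) = Mul(Mul(-27, Mul(4, 0)), -75) = Mul(Mul(-27, 0), -75) = Mul(0, -75) = 0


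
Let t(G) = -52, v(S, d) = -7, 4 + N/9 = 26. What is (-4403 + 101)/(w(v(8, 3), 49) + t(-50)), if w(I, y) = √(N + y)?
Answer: 1912/21 + 478*√247/273 ≈ 118.57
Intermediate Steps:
N = 198 (N = -36 + 9*26 = -36 + 234 = 198)
w(I, y) = √(198 + y)
(-4403 + 101)/(w(v(8, 3), 49) + t(-50)) = (-4403 + 101)/(√(198 + 49) - 52) = -4302/(√247 - 52) = -4302/(-52 + √247)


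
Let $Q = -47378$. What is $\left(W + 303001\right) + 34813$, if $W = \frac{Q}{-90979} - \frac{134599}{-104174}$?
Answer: $\frac{457385543423691}{1353949478} \approx 3.3782 \cdot 10^{5}$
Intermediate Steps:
$W = \frac{2454462599}{1353949478}$ ($W = - \frac{47378}{-90979} - \frac{134599}{-104174} = \left(-47378\right) \left(- \frac{1}{90979}\right) - - \frac{134599}{104174} = \frac{47378}{90979} + \frac{134599}{104174} = \frac{2454462599}{1353949478} \approx 1.8128$)
$\left(W + 303001\right) + 34813 = \left(\frac{2454462599}{1353949478} + 303001\right) + 34813 = \frac{410250500246077}{1353949478} + 34813 = \frac{457385543423691}{1353949478}$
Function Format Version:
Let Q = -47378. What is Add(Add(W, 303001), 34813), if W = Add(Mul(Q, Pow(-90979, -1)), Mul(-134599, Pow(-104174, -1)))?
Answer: Rational(457385543423691, 1353949478) ≈ 3.3782e+5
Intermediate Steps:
W = Rational(2454462599, 1353949478) (W = Add(Mul(-47378, Pow(-90979, -1)), Mul(-134599, Pow(-104174, -1))) = Add(Mul(-47378, Rational(-1, 90979)), Mul(-134599, Rational(-1, 104174))) = Add(Rational(47378, 90979), Rational(134599, 104174)) = Rational(2454462599, 1353949478) ≈ 1.8128)
Add(Add(W, 303001), 34813) = Add(Add(Rational(2454462599, 1353949478), 303001), 34813) = Add(Rational(410250500246077, 1353949478), 34813) = Rational(457385543423691, 1353949478)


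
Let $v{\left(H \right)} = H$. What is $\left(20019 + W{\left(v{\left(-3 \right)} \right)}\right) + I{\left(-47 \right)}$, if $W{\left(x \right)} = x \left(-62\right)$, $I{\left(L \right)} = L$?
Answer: $20158$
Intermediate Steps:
$W{\left(x \right)} = - 62 x$
$\left(20019 + W{\left(v{\left(-3 \right)} \right)}\right) + I{\left(-47 \right)} = \left(20019 - -186\right) - 47 = \left(20019 + 186\right) - 47 = 20205 - 47 = 20158$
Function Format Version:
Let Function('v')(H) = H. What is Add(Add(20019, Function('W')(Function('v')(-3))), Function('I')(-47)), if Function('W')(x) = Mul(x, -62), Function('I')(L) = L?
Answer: 20158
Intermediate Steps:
Function('W')(x) = Mul(-62, x)
Add(Add(20019, Function('W')(Function('v')(-3))), Function('I')(-47)) = Add(Add(20019, Mul(-62, -3)), -47) = Add(Add(20019, 186), -47) = Add(20205, -47) = 20158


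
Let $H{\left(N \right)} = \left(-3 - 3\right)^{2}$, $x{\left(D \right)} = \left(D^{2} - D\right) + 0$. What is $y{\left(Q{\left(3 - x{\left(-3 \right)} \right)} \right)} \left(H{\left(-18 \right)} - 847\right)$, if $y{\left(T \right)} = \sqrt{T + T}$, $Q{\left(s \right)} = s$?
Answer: $- 2433 i \sqrt{2} \approx - 3440.8 i$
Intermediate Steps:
$x{\left(D \right)} = D^{2} - D$
$y{\left(T \right)} = \sqrt{2} \sqrt{T}$ ($y{\left(T \right)} = \sqrt{2 T} = \sqrt{2} \sqrt{T}$)
$H{\left(N \right)} = 36$ ($H{\left(N \right)} = \left(-6\right)^{2} = 36$)
$y{\left(Q{\left(3 - x{\left(-3 \right)} \right)} \right)} \left(H{\left(-18 \right)} - 847\right) = \sqrt{2} \sqrt{3 - - 3 \left(-1 - 3\right)} \left(36 - 847\right) = \sqrt{2} \sqrt{3 - \left(-3\right) \left(-4\right)} \left(-811\right) = \sqrt{2} \sqrt{3 - 12} \left(-811\right) = \sqrt{2} \sqrt{-9} \left(-811\right) = \sqrt{2} \cdot 3 i \left(-811\right) = 3 i \sqrt{2} \left(-811\right) = - 2433 i \sqrt{2}$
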